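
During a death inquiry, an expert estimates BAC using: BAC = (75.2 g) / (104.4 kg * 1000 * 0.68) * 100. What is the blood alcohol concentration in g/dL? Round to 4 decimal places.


Applying the Widmark formula:
BAC = (dose_g / (body_wt * 1000 * r)) * 100
Denominator = 104.4 * 1000 * 0.68 = 70992
BAC = (75.2 / 70992) * 100
BAC = 0.1059 g/dL

0.1059


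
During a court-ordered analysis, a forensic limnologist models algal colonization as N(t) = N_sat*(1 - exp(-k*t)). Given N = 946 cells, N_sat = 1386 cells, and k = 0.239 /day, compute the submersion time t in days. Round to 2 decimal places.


PMSI from diatom colonization curve:
N / N_sat = 946 / 1386 = 0.68254
1 - N/N_sat = 0.31746
ln(1 - N/N_sat) = -1.147403
t = -ln(1 - N/N_sat) / k = -(-1.147403) / 0.239 = 4.80 days

4.80


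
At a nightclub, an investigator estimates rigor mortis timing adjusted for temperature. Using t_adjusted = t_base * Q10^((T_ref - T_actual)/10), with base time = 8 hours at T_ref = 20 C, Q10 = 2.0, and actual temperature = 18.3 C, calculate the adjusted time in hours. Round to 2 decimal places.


Rigor mortis time adjustment:
Exponent = (T_ref - T_actual) / 10 = (20 - 18.3) / 10 = 0.17
Q10 factor = 2.0^0.17 = 1.12506
t_adjusted = 8 * 1.12506 = 9.00 hours

9.00


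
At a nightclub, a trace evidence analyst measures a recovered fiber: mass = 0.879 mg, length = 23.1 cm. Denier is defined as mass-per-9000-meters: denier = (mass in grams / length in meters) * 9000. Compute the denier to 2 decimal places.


Denier calculation:
Mass in grams = 0.879 mg / 1000 = 0.000879 g
Length in meters = 23.1 cm / 100 = 0.231 m
Linear density = mass / length = 0.000879 / 0.231 = 0.00380519 g/m
Denier = (g/m) * 9000 = 0.00380519 * 9000 = 34.25

34.25


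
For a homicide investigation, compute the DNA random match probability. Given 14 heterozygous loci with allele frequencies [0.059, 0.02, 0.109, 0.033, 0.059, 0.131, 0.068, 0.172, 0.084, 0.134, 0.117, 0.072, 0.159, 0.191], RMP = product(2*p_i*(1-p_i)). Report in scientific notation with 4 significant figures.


Computing RMP for 14 loci:
Locus 1: 2 * 0.059 * 0.941 = 0.111038
Locus 2: 2 * 0.02 * 0.98 = 0.0392
Locus 3: 2 * 0.109 * 0.891 = 0.194238
Locus 4: 2 * 0.033 * 0.967 = 0.063822
Locus 5: 2 * 0.059 * 0.941 = 0.111038
Locus 6: 2 * 0.131 * 0.869 = 0.227678
Locus 7: 2 * 0.068 * 0.932 = 0.126752
Locus 8: 2 * 0.172 * 0.828 = 0.284832
Locus 9: 2 * 0.084 * 0.916 = 0.153888
Locus 10: 2 * 0.134 * 0.866 = 0.232088
Locus 11: 2 * 0.117 * 0.883 = 0.206622
Locus 12: 2 * 0.072 * 0.928 = 0.133632
Locus 13: 2 * 0.159 * 0.841 = 0.267438
Locus 14: 2 * 0.191 * 0.809 = 0.309038
RMP = 4.014e-12

4.014e-12


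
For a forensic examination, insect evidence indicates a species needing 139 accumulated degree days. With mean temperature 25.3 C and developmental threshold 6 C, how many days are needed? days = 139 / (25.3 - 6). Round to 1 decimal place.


Insect development time:
Effective temperature = avg_temp - T_base = 25.3 - 6 = 19.3 C
Days = ADD / effective_temp = 139 / 19.3 = 7.2 days

7.2


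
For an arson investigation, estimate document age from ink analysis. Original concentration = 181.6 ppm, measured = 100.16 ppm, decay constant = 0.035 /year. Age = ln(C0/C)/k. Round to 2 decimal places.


Document age estimation:
C0/C = 181.6 / 100.16 = 1.813099
ln(C0/C) = 0.595038
t = 0.595038 / 0.035 = 17.00 years

17.00


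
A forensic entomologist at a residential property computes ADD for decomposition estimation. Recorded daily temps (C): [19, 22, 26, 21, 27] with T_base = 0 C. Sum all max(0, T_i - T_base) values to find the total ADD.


Computing ADD day by day:
Day 1: max(0, 19 - 0) = 19
Day 2: max(0, 22 - 0) = 22
Day 3: max(0, 26 - 0) = 26
Day 4: max(0, 21 - 0) = 21
Day 5: max(0, 27 - 0) = 27
Total ADD = 115

115


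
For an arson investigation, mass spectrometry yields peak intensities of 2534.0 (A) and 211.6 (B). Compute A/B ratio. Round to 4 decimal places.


Spectral peak ratio:
Peak A = 2534.0 counts
Peak B = 211.6 counts
Ratio = 2534.0 / 211.6 = 11.9754

11.9754


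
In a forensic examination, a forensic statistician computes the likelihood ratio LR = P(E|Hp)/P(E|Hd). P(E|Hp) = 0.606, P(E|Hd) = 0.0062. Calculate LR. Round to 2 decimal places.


Likelihood ratio calculation:
LR = P(E|Hp) / P(E|Hd)
LR = 0.606 / 0.0062
LR = 97.74

97.74


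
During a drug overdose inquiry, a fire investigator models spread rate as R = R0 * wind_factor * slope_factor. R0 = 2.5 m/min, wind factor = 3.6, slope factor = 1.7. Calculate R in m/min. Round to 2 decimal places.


Fire spread rate calculation:
R = R0 * wind_factor * slope_factor
= 2.5 * 3.6 * 1.7
= 9 * 1.7
= 15.30 m/min

15.30


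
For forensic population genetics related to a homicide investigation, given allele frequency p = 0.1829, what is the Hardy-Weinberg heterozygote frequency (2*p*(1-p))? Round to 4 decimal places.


Hardy-Weinberg heterozygote frequency:
q = 1 - p = 1 - 0.1829 = 0.8171
2pq = 2 * 0.1829 * 0.8171 = 0.2989

0.2989


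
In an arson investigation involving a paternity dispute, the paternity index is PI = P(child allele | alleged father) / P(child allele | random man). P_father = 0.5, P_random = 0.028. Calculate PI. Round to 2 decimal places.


Paternity Index calculation:
PI = P(allele|father) / P(allele|random)
PI = 0.5 / 0.028
PI = 17.86

17.86


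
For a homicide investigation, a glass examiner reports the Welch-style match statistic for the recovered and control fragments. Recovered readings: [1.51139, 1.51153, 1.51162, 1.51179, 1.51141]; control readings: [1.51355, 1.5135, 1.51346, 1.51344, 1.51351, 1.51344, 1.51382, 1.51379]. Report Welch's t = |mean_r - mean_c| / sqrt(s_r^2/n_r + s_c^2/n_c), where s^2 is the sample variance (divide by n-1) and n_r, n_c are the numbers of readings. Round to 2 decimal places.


Welch's t-criterion for glass RI comparison:
Recovered mean = sum / n_r = 7.55774 / 5 = 1.511548
Control mean = sum / n_c = 12.10851 / 8 = 1.5135637
Recovered sample variance s_r^2 = 2.702e-08
Control sample variance s_c^2 = 2.36268e-08
Welch SE (unpooled) = sqrt(s_r^2/n_r + s_c^2/n_c) = sqrt(5.404e-09 + 2.95335e-09) = sqrt(8.35735e-09) = 9.14185e-05
|mean_r - mean_c| = 0.00201575
t = 0.00201575 / 9.14185e-05 = 22.05

22.05


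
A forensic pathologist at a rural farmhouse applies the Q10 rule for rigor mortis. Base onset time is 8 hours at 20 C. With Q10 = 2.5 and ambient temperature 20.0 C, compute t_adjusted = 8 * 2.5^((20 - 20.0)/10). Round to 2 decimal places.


Rigor mortis time adjustment:
Exponent = (T_ref - T_actual) / 10 = (20 - 20.0) / 10 = 0
Q10 factor = 2.5^0 = 1
t_adjusted = 8 * 1 = 8.00 hours

8.00


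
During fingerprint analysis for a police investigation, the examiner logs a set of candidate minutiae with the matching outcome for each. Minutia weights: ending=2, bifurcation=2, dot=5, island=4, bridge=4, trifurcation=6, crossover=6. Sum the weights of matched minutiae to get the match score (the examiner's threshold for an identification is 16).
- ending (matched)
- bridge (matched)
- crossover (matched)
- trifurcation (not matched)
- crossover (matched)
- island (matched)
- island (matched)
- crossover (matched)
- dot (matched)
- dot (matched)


Weighted minutiae match score:
  ending: matched, +2 (running total 2)
  bridge: matched, +4 (running total 6)
  crossover: matched, +6 (running total 12)
  trifurcation: not matched, +0
  crossover: matched, +6 (running total 18)
  island: matched, +4 (running total 22)
  island: matched, +4 (running total 26)
  crossover: matched, +6 (running total 32)
  dot: matched, +5 (running total 37)
  dot: matched, +5 (running total 42)
Total score = 42
Threshold = 16; verdict = identification

42


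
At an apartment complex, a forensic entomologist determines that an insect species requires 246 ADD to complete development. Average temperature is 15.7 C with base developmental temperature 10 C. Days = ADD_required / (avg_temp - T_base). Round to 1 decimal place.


Insect development time:
Effective temperature = avg_temp - T_base = 15.7 - 10 = 5.7 C
Days = ADD / effective_temp = 246 / 5.7 = 43.2 days

43.2


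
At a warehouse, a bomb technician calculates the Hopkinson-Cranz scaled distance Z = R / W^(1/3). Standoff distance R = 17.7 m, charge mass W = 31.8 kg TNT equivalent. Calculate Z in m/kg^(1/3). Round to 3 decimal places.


Scaled distance calculation:
W^(1/3) = 31.8^(1/3) = 3.168174
Z = R / W^(1/3) = 17.7 / 3.168174
Z = 5.587 m/kg^(1/3)

5.587


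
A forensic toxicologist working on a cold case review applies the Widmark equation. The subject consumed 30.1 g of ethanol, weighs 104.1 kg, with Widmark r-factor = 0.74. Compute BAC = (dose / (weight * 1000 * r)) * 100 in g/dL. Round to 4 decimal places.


Applying the Widmark formula:
BAC = (dose_g / (body_wt * 1000 * r)) * 100
Denominator = 104.1 * 1000 * 0.74 = 77034
BAC = (30.1 / 77034) * 100
BAC = 0.0391 g/dL

0.0391


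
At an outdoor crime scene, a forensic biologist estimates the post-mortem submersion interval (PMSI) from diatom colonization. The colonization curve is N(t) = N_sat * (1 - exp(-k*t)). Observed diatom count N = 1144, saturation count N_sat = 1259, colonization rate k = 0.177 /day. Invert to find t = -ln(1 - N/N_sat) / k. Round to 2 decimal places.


PMSI from diatom colonization curve:
N / N_sat = 1144 / 1259 = 0.908658
1 - N/N_sat = 0.091342
ln(1 - N/N_sat) = -2.393145
t = -ln(1 - N/N_sat) / k = -(-2.393145) / 0.177 = 13.52 days

13.52


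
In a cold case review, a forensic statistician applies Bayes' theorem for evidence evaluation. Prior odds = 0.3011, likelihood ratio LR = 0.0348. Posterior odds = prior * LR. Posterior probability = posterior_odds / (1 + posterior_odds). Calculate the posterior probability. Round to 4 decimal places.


Bayesian evidence evaluation:
Posterior odds = prior_odds * LR = 0.3011 * 0.0348 = 0.01047828
Posterior probability = posterior_odds / (1 + posterior_odds)
= 0.01047828 / (1 + 0.01047828)
= 0.01047828 / 1.01047828
= 0.0104

0.0104


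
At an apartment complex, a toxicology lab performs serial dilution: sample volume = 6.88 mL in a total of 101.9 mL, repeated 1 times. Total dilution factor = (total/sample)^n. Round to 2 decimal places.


Dilution factor calculation:
Single dilution = V_total / V_sample = 101.9 / 6.88 ≈ 14.811047
Number of dilutions = 1
Total DF = (101.9 / 6.88)^1 (full precision, rounded at the end) = 14.81

14.81


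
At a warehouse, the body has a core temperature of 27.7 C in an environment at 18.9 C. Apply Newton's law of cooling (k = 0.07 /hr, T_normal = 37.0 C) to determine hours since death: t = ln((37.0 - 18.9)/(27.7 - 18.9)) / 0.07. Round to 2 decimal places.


Using Newton's law of cooling:
t = ln((T_normal - T_ambient) / (T_body - T_ambient)) / k
T_normal - T_ambient = 18.1
T_body - T_ambient = 8.8
Ratio = 2.056818
ln(ratio) = 0.72116
t = 0.72116 / 0.07 = 10.30 hours

10.30


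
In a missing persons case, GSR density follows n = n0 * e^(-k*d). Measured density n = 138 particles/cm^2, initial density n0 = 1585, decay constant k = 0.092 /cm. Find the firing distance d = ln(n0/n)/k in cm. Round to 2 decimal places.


GSR distance calculation:
n0/n = 1585 / 138 = 11.485507
ln(n0/n) = 2.441086
d = 2.441086 / 0.092 = 26.53 cm

26.53


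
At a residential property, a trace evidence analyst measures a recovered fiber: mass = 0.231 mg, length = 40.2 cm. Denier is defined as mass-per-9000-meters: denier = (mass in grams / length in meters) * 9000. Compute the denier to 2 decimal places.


Denier calculation:
Mass in grams = 0.231 mg / 1000 = 0.000231 g
Length in meters = 40.2 cm / 100 = 0.402 m
Linear density = mass / length = 0.000231 / 0.402 = 0.00057463 g/m
Denier = (g/m) * 9000 = 0.00057463 * 9000 = 5.17

5.17


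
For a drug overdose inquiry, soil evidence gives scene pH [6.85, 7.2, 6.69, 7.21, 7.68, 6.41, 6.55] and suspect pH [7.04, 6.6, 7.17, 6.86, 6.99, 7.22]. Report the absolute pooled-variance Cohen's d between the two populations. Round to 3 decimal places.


Pooled-variance Cohen's d for soil pH comparison:
Scene mean = 48.59 / 7 = 6.941429
Suspect mean = 41.88 / 6 = 6.98
Scene sample variance s_s^2 = 0.198614
Suspect sample variance s_c^2 = 0.05124
Pooled variance = ((n_s-1)*s_s^2 + (n_c-1)*s_c^2) / (n_s + n_c - 2) = 0.131626
Pooled SD = sqrt(0.131626) = 0.362803
Mean difference = -0.038571
|d| = |-0.038571| / 0.362803 = 0.106

0.106


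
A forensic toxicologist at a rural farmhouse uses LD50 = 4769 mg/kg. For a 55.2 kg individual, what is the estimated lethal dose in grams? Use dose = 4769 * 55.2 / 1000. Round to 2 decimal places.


Lethal dose calculation:
Lethal dose = LD50 * body_weight / 1000
= 4769 * 55.2 / 1000
= 263248.8 / 1000
= 263.25 g

263.25


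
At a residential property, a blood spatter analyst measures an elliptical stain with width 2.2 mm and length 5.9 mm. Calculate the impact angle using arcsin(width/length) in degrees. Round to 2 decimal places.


Blood spatter impact angle calculation:
width / length = 2.2 / 5.9 = 0.372881
angle = arcsin(0.372881)
angle = 21.89 degrees

21.89


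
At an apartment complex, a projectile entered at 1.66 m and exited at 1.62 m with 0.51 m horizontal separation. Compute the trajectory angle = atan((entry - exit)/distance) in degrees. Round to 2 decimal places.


Bullet trajectory angle:
Height difference = 1.66 - 1.62 = 0.04 m
angle = atan(0.04 / 0.51)
angle = atan(0.078431)
angle = 4.48 degrees

4.48


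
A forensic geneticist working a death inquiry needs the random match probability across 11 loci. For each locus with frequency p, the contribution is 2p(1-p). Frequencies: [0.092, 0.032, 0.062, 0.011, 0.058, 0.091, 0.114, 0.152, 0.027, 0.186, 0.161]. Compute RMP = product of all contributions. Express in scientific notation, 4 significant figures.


Computing RMP for 11 loci:
Locus 1: 2 * 0.092 * 0.908 = 0.167072
Locus 2: 2 * 0.032 * 0.968 = 0.061952
Locus 3: 2 * 0.062 * 0.938 = 0.116312
Locus 4: 2 * 0.011 * 0.989 = 0.021758
Locus 5: 2 * 0.058 * 0.942 = 0.109272
Locus 6: 2 * 0.091 * 0.909 = 0.165438
Locus 7: 2 * 0.114 * 0.886 = 0.202008
Locus 8: 2 * 0.152 * 0.848 = 0.257792
Locus 9: 2 * 0.027 * 0.973 = 0.052542
Locus 10: 2 * 0.186 * 0.814 = 0.302808
Locus 11: 2 * 0.161 * 0.839 = 0.270158
RMP = 1.060e-10

1.060e-10


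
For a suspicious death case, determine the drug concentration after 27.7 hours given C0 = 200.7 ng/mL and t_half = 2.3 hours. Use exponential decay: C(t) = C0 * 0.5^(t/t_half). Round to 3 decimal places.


Drug concentration decay:
Number of half-lives = t / t_half = 27.7 / 2.3 = 12.043478
Decay factor = 0.5^12.043478 = 0.00023689
C(t) = 200.7 * 0.00023689 = 0.048 ng/mL

0.048


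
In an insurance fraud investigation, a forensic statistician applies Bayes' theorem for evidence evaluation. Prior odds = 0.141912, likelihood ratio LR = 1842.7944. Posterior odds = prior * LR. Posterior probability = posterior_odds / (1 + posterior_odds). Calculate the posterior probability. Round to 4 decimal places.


Bayesian evidence evaluation:
Posterior odds = prior_odds * LR = 0.141912 * 1842.7944 = 261.5146
Posterior probability = posterior_odds / (1 + posterior_odds)
= 261.5146 / (1 + 261.5146)
= 261.5146 / 262.5146
= 0.9962

0.9962


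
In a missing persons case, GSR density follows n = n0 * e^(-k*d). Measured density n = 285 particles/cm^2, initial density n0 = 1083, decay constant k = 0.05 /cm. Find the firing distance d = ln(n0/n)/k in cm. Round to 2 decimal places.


GSR distance calculation:
n0/n = 1083 / 285 = 3.8
ln(n0/n) = 1.335001
d = 1.335001 / 0.05 = 26.70 cm

26.70


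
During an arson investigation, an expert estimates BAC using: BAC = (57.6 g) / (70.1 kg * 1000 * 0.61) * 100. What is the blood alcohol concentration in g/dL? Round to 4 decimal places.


Applying the Widmark formula:
BAC = (dose_g / (body_wt * 1000 * r)) * 100
Denominator = 70.1 * 1000 * 0.61 = 42761
BAC = (57.6 / 42761) * 100
BAC = 0.1347 g/dL

0.1347


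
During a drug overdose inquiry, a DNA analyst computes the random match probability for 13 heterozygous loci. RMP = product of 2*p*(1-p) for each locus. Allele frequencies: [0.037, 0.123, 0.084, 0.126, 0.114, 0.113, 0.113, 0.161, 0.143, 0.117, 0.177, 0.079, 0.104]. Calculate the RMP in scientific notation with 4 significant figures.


Computing RMP for 13 loci:
Locus 1: 2 * 0.037 * 0.963 = 0.071262
Locus 2: 2 * 0.123 * 0.877 = 0.215742
Locus 3: 2 * 0.084 * 0.916 = 0.153888
Locus 4: 2 * 0.126 * 0.874 = 0.220248
Locus 5: 2 * 0.114 * 0.886 = 0.202008
Locus 6: 2 * 0.113 * 0.887 = 0.200462
Locus 7: 2 * 0.113 * 0.887 = 0.200462
Locus 8: 2 * 0.161 * 0.839 = 0.270158
Locus 9: 2 * 0.143 * 0.857 = 0.245102
Locus 10: 2 * 0.117 * 0.883 = 0.206622
Locus 11: 2 * 0.177 * 0.823 = 0.291342
Locus 12: 2 * 0.079 * 0.921 = 0.145518
Locus 13: 2 * 0.104 * 0.896 = 0.186368
RMP = 4.573e-10

4.573e-10


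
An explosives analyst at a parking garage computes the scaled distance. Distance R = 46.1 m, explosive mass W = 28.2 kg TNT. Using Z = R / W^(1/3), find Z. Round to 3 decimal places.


Scaled distance calculation:
W^(1/3) = 28.2^(1/3) = 3.043802
Z = R / W^(1/3) = 46.1 / 3.043802
Z = 15.146 m/kg^(1/3)

15.146


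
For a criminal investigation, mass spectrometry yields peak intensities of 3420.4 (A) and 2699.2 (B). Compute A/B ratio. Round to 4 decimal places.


Spectral peak ratio:
Peak A = 3420.4 counts
Peak B = 2699.2 counts
Ratio = 3420.4 / 2699.2 = 1.2672

1.2672


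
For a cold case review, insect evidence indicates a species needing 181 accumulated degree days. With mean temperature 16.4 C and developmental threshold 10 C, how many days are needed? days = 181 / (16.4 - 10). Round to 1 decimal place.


Insect development time:
Effective temperature = avg_temp - T_base = 16.4 - 10 = 6.4 C
Days = ADD / effective_temp = 181 / 6.4 = 28.3 days

28.3


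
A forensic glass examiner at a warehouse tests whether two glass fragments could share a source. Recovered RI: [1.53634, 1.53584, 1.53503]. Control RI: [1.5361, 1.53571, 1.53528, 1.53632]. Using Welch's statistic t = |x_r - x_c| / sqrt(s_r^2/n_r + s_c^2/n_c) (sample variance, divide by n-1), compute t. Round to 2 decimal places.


Welch's t-criterion for glass RI comparison:
Recovered mean = sum / n_r = 4.60721 / 3 = 1.5357367
Control mean = sum / n_c = 6.14341 / 4 = 1.5358525
Recovered sample variance s_r^2 = 4.37033e-07
Control sample variance s_c^2 = 2.09292e-07
Welch SE (unpooled) = sqrt(s_r^2/n_r + s_c^2/n_c) = sqrt(1.45678e-07 + 5.23229e-08) = sqrt(1.98001e-07) = 0.000444973
|mean_r - mean_c| = 0.000115833
t = 0.000115833 / 0.000444973 = 0.26

0.26


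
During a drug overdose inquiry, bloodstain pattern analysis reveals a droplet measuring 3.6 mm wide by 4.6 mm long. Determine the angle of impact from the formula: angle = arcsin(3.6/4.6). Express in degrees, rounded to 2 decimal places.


Blood spatter impact angle calculation:
width / length = 3.6 / 4.6 = 0.782609
angle = arcsin(0.782609)
angle = 51.50 degrees

51.50


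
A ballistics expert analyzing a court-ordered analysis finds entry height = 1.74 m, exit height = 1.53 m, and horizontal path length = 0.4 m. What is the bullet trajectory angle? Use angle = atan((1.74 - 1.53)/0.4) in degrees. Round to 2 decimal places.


Bullet trajectory angle:
Height difference = 1.74 - 1.53 = 0.21 m
angle = atan(0.21 / 0.4)
angle = atan(0.525)
angle = 27.70 degrees

27.70


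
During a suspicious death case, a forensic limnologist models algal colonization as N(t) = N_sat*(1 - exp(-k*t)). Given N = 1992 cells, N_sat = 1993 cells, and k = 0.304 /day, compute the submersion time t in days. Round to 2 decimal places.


PMSI from diatom colonization curve:
N / N_sat = 1992 / 1993 = 0.999498
1 - N/N_sat = 0.000502
ln(1 - N/N_sat) = -7.59691
t = -ln(1 - N/N_sat) / k = -(-7.59691) / 0.304 = 24.99 days

24.99


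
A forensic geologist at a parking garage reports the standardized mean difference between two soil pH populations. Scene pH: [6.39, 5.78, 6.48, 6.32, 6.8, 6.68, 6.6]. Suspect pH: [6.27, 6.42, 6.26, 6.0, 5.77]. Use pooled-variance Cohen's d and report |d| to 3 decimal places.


Pooled-variance Cohen's d for soil pH comparison:
Scene mean = 45.05 / 7 = 6.435714
Suspect mean = 30.72 / 5 = 6.144
Scene sample variance s_s^2 = 0.111129
Suspect sample variance s_c^2 = 0.06653
Pooled variance = ((n_s-1)*s_s^2 + (n_c-1)*s_c^2) / (n_s + n_c - 2) = 0.093289
Pooled SD = sqrt(0.093289) = 0.305432
Mean difference = 0.291714
|d| = |0.291714| / 0.305432 = 0.955

0.955


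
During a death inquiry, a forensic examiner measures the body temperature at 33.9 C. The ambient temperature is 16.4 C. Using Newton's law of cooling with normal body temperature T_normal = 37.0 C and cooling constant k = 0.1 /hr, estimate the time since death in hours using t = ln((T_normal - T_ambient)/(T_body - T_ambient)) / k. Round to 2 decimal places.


Using Newton's law of cooling:
t = ln((T_normal - T_ambient) / (T_body - T_ambient)) / k
T_normal - T_ambient = 20.6
T_body - T_ambient = 17.5
Ratio = 1.177143
ln(ratio) = 0.16309
t = 0.16309 / 0.1 = 1.63 hours

1.63


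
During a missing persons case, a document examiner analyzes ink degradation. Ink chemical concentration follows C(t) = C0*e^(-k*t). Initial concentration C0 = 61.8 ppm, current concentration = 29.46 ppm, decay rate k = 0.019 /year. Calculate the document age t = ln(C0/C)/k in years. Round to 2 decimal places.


Document age estimation:
C0/C = 61.8 / 29.46 = 2.09776
ln(C0/C) = 0.74087
t = 0.74087 / 0.019 = 38.99 years

38.99


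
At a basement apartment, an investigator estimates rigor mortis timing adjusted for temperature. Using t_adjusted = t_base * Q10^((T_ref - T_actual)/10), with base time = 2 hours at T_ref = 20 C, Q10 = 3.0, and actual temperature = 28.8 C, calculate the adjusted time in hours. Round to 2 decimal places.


Rigor mortis time adjustment:
Exponent = (T_ref - T_actual) / 10 = (20 - 28.8) / 10 = -0.88
Q10 factor = 3.0^-0.88 = 0.38031
t_adjusted = 2 * 0.38031 = 0.76 hours

0.76


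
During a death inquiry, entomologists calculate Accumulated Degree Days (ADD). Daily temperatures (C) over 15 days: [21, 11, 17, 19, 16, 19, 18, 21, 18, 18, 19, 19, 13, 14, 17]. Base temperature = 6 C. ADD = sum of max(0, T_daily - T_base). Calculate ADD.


Computing ADD day by day:
Day 1: max(0, 21 - 6) = 15
Day 2: max(0, 11 - 6) = 5
Day 3: max(0, 17 - 6) = 11
Day 4: max(0, 19 - 6) = 13
Day 5: max(0, 16 - 6) = 10
Day 6: max(0, 19 - 6) = 13
Day 7: max(0, 18 - 6) = 12
Day 8: max(0, 21 - 6) = 15
Day 9: max(0, 18 - 6) = 12
Day 10: max(0, 18 - 6) = 12
Day 11: max(0, 19 - 6) = 13
Day 12: max(0, 19 - 6) = 13
Day 13: max(0, 13 - 6) = 7
Day 14: max(0, 14 - 6) = 8
Day 15: max(0, 17 - 6) = 11
Total ADD = 170

170


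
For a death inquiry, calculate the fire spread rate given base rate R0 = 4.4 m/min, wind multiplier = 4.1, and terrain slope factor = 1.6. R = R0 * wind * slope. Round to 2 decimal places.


Fire spread rate calculation:
R = R0 * wind_factor * slope_factor
= 4.4 * 4.1 * 1.6
= 18.04 * 1.6
= 28.86 m/min

28.86


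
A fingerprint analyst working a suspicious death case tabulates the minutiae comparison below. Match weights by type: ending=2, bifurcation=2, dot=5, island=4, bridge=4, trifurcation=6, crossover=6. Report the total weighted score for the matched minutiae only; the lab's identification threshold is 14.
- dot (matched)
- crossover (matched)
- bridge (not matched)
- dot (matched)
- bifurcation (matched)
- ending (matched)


Weighted minutiae match score:
  dot: matched, +5 (running total 5)
  crossover: matched, +6 (running total 11)
  bridge: not matched, +0
  dot: matched, +5 (running total 16)
  bifurcation: matched, +2 (running total 18)
  ending: matched, +2 (running total 20)
Total score = 20
Threshold = 14; verdict = identification

20


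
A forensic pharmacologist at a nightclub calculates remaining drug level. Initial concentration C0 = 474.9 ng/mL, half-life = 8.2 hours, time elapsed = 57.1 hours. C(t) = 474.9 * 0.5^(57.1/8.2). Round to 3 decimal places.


Drug concentration decay:
Number of half-lives = t / t_half = 57.1 / 8.2 = 6.963415
Decay factor = 0.5^6.963415 = 0.00801315
C(t) = 474.9 * 0.00801315 = 3.805 ng/mL

3.805


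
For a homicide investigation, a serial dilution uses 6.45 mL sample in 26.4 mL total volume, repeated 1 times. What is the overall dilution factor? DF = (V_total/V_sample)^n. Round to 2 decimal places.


Dilution factor calculation:
Single dilution = V_total / V_sample = 26.4 / 6.45 ≈ 4.093023
Number of dilutions = 1
Total DF = (26.4 / 6.45)^1 (full precision, rounded at the end) = 4.09

4.09


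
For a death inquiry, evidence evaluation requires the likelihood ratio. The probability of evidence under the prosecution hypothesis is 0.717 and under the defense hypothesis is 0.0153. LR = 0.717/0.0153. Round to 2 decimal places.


Likelihood ratio calculation:
LR = P(E|Hp) / P(E|Hd)
LR = 0.717 / 0.0153
LR = 46.86

46.86


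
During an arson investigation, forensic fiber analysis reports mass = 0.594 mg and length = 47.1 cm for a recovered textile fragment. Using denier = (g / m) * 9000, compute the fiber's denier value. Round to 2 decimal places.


Denier calculation:
Mass in grams = 0.594 mg / 1000 = 0.000594 g
Length in meters = 47.1 cm / 100 = 0.471 m
Linear density = mass / length = 0.000594 / 0.471 = 0.00126115 g/m
Denier = (g/m) * 9000 = 0.00126115 * 9000 = 11.35

11.35


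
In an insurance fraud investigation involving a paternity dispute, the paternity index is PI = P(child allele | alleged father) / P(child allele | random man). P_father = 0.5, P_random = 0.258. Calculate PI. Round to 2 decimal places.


Paternity Index calculation:
PI = P(allele|father) / P(allele|random)
PI = 0.5 / 0.258
PI = 1.94

1.94


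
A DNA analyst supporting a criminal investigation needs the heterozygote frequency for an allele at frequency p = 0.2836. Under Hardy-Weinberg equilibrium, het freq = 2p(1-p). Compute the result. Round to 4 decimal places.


Hardy-Weinberg heterozygote frequency:
q = 1 - p = 1 - 0.2836 = 0.7164
2pq = 2 * 0.2836 * 0.7164 = 0.4063

0.4063


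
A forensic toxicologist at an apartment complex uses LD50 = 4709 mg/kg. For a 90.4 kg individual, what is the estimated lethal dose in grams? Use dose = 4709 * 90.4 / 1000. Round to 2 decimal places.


Lethal dose calculation:
Lethal dose = LD50 * body_weight / 1000
= 4709 * 90.4 / 1000
= 425693.6 / 1000
= 425.69 g

425.69


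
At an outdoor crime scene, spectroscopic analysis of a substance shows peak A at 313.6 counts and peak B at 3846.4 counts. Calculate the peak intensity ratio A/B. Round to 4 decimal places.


Spectral peak ratio:
Peak A = 313.6 counts
Peak B = 3846.4 counts
Ratio = 313.6 / 3846.4 = 0.0815

0.0815


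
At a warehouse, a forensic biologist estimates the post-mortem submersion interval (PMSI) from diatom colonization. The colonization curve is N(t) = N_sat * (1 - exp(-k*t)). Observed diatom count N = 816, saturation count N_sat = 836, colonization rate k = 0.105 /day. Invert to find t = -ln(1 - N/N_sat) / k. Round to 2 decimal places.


PMSI from diatom colonization curve:
N / N_sat = 816 / 836 = 0.976077
1 - N/N_sat = 0.023923
ln(1 - N/N_sat) = -3.732915
t = -ln(1 - N/N_sat) / k = -(-3.732915) / 0.105 = 35.55 days

35.55


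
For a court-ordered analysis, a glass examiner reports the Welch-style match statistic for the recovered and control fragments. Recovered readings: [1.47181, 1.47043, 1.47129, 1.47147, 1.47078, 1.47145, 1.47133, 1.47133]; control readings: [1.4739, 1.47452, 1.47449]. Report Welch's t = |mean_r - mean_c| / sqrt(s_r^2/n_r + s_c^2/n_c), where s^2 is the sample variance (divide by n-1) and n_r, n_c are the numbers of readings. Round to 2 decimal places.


Welch's t-criterion for glass RI comparison:
Recovered mean = sum / n_r = 11.76989 / 8 = 1.4712363
Control mean = sum / n_c = 4.42291 / 3 = 1.4743033
Recovered sample variance s_r^2 = 1.86884e-07
Control sample variance s_c^2 = 1.22233e-07
Welch SE (unpooled) = sqrt(s_r^2/n_r + s_c^2/n_c) = sqrt(2.33605e-08 + 4.07444e-08) = sqrt(6.41049e-08) = 0.000253189
|mean_r - mean_c| = 0.00306708
t = 0.00306708 / 0.000253189 = 12.11

12.11


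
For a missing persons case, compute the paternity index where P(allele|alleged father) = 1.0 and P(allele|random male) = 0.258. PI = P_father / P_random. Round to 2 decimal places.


Paternity Index calculation:
PI = P(allele|father) / P(allele|random)
PI = 1.0 / 0.258
PI = 3.88

3.88


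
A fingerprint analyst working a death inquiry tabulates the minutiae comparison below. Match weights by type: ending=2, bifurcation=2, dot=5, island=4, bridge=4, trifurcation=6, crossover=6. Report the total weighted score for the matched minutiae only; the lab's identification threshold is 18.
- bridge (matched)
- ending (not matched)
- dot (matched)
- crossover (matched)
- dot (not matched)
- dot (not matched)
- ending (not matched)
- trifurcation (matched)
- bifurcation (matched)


Weighted minutiae match score:
  bridge: matched, +4 (running total 4)
  ending: not matched, +0
  dot: matched, +5 (running total 9)
  crossover: matched, +6 (running total 15)
  dot: not matched, +0
  dot: not matched, +0
  ending: not matched, +0
  trifurcation: matched, +6 (running total 21)
  bifurcation: matched, +2 (running total 23)
Total score = 23
Threshold = 18; verdict = identification

23


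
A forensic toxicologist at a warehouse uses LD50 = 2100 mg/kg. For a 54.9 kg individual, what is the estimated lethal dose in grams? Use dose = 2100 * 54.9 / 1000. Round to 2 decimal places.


Lethal dose calculation:
Lethal dose = LD50 * body_weight / 1000
= 2100 * 54.9 / 1000
= 115290 / 1000
= 115.29 g

115.29


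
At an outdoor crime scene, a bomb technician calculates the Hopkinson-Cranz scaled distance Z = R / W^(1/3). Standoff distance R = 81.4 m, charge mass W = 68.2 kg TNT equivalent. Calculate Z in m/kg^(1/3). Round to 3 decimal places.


Scaled distance calculation:
W^(1/3) = 68.2^(1/3) = 4.085653
Z = R / W^(1/3) = 81.4 / 4.085653
Z = 19.923 m/kg^(1/3)

19.923


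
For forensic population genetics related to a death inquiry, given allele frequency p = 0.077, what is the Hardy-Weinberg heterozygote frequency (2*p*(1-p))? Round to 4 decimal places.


Hardy-Weinberg heterozygote frequency:
q = 1 - p = 1 - 0.077 = 0.923
2pq = 2 * 0.077 * 0.923 = 0.1421

0.1421


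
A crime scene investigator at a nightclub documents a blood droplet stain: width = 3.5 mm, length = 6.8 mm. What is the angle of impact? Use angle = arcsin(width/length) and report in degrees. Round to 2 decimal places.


Blood spatter impact angle calculation:
width / length = 3.5 / 6.8 = 0.514706
angle = arcsin(0.514706)
angle = 30.98 degrees

30.98


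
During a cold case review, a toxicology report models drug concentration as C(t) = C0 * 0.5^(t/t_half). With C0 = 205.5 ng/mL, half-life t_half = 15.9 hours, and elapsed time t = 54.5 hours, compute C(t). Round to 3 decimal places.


Drug concentration decay:
Number of half-lives = t / t_half = 54.5 / 15.9 = 3.427673
Decay factor = 0.5^3.427673 = 0.0929325
C(t) = 205.5 * 0.0929325 = 19.098 ng/mL

19.098


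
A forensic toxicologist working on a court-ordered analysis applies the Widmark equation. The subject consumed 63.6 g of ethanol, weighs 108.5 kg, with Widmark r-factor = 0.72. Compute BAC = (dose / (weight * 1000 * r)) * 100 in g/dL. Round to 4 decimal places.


Applying the Widmark formula:
BAC = (dose_g / (body_wt * 1000 * r)) * 100
Denominator = 108.5 * 1000 * 0.72 = 78120
BAC = (63.6 / 78120) * 100
BAC = 0.0814 g/dL

0.0814


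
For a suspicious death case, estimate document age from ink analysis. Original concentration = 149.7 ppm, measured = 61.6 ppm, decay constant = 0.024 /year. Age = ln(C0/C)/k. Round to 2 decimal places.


Document age estimation:
C0/C = 149.7 / 61.6 = 2.430195
ln(C0/C) = 0.887972
t = 0.887972 / 0.024 = 37.00 years

37.00


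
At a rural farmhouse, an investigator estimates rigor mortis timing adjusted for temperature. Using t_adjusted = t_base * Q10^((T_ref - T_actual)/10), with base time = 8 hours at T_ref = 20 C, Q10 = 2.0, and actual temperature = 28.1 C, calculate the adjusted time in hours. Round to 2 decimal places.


Rigor mortis time adjustment:
Exponent = (T_ref - T_actual) / 10 = (20 - 28.1) / 10 = -0.81
Q10 factor = 2.0^-0.81 = 0.57038
t_adjusted = 8 * 0.57038 = 4.56 hours

4.56


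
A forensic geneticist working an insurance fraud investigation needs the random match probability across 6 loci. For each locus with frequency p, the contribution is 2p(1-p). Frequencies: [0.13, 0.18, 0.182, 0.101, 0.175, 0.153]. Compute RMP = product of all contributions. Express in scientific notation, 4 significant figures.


Computing RMP for 6 loci:
Locus 1: 2 * 0.13 * 0.87 = 0.2262
Locus 2: 2 * 0.18 * 0.82 = 0.2952
Locus 3: 2 * 0.182 * 0.818 = 0.297752
Locus 4: 2 * 0.101 * 0.899 = 0.181598
Locus 5: 2 * 0.175 * 0.825 = 0.28875
Locus 6: 2 * 0.153 * 0.847 = 0.259182
RMP = 2.702e-04

2.702e-04


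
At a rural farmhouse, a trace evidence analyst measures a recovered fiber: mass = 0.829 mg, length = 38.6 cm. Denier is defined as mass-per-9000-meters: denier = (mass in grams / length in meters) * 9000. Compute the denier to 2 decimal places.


Denier calculation:
Mass in grams = 0.829 mg / 1000 = 0.000829 g
Length in meters = 38.6 cm / 100 = 0.386 m
Linear density = mass / length = 0.000829 / 0.386 = 0.00214767 g/m
Denier = (g/m) * 9000 = 0.00214767 * 9000 = 19.33

19.33


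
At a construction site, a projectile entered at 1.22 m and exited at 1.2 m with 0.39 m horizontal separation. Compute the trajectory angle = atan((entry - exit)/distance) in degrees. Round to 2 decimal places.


Bullet trajectory angle:
Height difference = 1.22 - 1.2 = 0.02 m
angle = atan(0.02 / 0.39)
angle = atan(0.051282)
angle = 2.94 degrees

2.94


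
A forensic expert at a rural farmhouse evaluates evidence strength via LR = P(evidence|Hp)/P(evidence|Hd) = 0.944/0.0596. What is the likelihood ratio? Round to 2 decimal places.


Likelihood ratio calculation:
LR = P(E|Hp) / P(E|Hd)
LR = 0.944 / 0.0596
LR = 15.84

15.84


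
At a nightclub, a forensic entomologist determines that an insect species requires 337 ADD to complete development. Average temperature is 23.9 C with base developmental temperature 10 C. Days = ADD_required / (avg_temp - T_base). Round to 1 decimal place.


Insect development time:
Effective temperature = avg_temp - T_base = 23.9 - 10 = 13.9 C
Days = ADD / effective_temp = 337 / 13.9 = 24.2 days

24.2


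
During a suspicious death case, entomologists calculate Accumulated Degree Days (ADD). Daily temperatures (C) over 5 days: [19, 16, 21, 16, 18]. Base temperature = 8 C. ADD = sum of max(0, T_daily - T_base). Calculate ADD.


Computing ADD day by day:
Day 1: max(0, 19 - 8) = 11
Day 2: max(0, 16 - 8) = 8
Day 3: max(0, 21 - 8) = 13
Day 4: max(0, 16 - 8) = 8
Day 5: max(0, 18 - 8) = 10
Total ADD = 50

50


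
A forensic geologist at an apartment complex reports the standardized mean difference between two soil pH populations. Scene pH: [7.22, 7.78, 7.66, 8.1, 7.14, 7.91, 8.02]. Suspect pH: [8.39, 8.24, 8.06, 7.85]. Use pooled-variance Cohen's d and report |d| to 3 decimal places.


Pooled-variance Cohen's d for soil pH comparison:
Scene mean = 53.83 / 7 = 7.69
Suspect mean = 32.54 / 4 = 8.135
Scene sample variance s_s^2 = 0.142967
Suspect sample variance s_c^2 = 0.0543
Pooled variance = ((n_s-1)*s_s^2 + (n_c-1)*s_c^2) / (n_s + n_c - 2) = 0.113411
Pooled SD = sqrt(0.113411) = 0.336765
Mean difference = -0.445
|d| = |-0.445| / 0.336765 = 1.321

1.321


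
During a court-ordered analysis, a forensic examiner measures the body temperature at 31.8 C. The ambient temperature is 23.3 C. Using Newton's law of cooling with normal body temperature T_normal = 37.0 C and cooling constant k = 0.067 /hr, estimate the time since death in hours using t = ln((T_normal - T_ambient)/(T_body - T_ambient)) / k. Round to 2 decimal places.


Using Newton's law of cooling:
t = ln((T_normal - T_ambient) / (T_body - T_ambient)) / k
T_normal - T_ambient = 13.7
T_body - T_ambient = 8.5
Ratio = 1.611765
ln(ratio) = 0.47733
t = 0.47733 / 0.067 = 7.12 hours

7.12


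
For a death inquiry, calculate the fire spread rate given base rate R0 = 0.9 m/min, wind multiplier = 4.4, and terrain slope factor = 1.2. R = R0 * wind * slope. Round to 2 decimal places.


Fire spread rate calculation:
R = R0 * wind_factor * slope_factor
= 0.9 * 4.4 * 1.2
= 3.96 * 1.2
= 4.75 m/min

4.75


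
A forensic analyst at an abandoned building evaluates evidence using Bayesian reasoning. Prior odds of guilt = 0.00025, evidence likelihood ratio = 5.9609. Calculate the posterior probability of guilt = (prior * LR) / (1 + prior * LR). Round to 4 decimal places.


Bayesian evidence evaluation:
Posterior odds = prior_odds * LR = 0.00025 * 5.9609 = 0.001490225
Posterior probability = posterior_odds / (1 + posterior_odds)
= 0.001490225 / (1 + 0.001490225)
= 0.001490225 / 1.001490225
= 0.0015

0.0015


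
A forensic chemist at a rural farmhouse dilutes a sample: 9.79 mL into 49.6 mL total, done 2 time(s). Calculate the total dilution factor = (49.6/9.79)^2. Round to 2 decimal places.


Dilution factor calculation:
Single dilution = V_total / V_sample = 49.6 / 9.79 ≈ 5.066394
Number of dilutions = 2
Total DF = (49.6 / 9.79)^2 (full precision, rounded at the end) = 25.67

25.67


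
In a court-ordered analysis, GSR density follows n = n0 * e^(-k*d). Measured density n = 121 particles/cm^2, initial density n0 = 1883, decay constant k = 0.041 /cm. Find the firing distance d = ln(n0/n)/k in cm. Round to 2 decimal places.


GSR distance calculation:
n0/n = 1883 / 121 = 15.561983
ln(n0/n) = 2.744831
d = 2.744831 / 0.041 = 66.95 cm

66.95


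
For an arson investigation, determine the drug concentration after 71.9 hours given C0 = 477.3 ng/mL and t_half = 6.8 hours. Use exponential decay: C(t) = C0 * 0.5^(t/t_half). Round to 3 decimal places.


Drug concentration decay:
Number of half-lives = t / t_half = 71.9 / 6.8 = 10.573529
Decay factor = 0.5^10.573529 = 0.00065622
C(t) = 477.3 * 0.00065622 = 0.313 ng/mL

0.313


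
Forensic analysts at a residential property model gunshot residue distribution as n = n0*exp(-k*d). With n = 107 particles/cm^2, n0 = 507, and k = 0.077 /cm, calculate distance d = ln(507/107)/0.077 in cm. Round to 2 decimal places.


GSR distance calculation:
n0/n = 507 / 107 = 4.738318
ln(n0/n) = 1.555682
d = 1.555682 / 0.077 = 20.20 cm

20.20


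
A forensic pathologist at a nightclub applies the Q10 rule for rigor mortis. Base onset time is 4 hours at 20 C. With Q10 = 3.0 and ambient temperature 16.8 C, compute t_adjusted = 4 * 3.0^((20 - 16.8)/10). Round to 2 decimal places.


Rigor mortis time adjustment:
Exponent = (T_ref - T_actual) / 10 = (20 - 16.8) / 10 = 0.32
Q10 factor = 3.0^0.32 = 1.42128
t_adjusted = 4 * 1.42128 = 5.69 hours

5.69


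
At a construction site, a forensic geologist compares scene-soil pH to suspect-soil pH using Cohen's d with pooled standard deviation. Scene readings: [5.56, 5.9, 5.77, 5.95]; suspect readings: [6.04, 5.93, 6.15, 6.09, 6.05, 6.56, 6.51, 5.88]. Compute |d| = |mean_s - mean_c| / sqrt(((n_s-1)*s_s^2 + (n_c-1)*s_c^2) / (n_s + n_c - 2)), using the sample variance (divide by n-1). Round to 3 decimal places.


Pooled-variance Cohen's d for soil pH comparison:
Scene mean = 23.18 / 4 = 5.795
Suspect mean = 49.21 / 8 = 6.15125
Scene sample variance s_s^2 = 0.0303
Suspect sample variance s_c^2 = 0.063527
Pooled variance = ((n_s-1)*s_s^2 + (n_c-1)*s_c^2) / (n_s + n_c - 2) = 0.053559
Pooled SD = sqrt(0.053559) = 0.231428
Mean difference = -0.35625
|d| = |-0.35625| / 0.231428 = 1.539

1.539


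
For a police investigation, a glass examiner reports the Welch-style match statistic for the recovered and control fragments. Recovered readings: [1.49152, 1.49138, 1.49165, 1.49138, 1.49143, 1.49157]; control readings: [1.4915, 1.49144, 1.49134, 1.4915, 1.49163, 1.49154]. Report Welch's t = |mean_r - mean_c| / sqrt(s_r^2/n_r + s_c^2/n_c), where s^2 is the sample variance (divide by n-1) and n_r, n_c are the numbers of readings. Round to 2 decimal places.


Welch's t-criterion for glass RI comparison:
Recovered mean = sum / n_r = 8.94893 / 6 = 1.4914883
Control mean = sum / n_c = 8.94895 / 6 = 1.4914917
Recovered sample variance s_r^2 = 1.21367e-08
Control sample variance s_c^2 = 9.45667e-09
Welch SE (unpooled) = sqrt(s_r^2/n_r + s_c^2/n_c) = sqrt(2.02278e-09 + 1.57611e-09) = sqrt(3.59889e-09) = 5.99907e-05
|mean_r - mean_c| = 3.33333e-06
t = 3.33333e-06 / 5.99907e-05 = 0.06

0.06
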